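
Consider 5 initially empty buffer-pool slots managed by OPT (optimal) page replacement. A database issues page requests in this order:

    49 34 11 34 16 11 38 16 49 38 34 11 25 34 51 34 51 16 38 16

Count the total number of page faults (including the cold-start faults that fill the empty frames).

7

49: miss, frames {49}
34: miss, frames {49,34}
11: miss, frames {49,34,11}
34: hit
16: miss, frames {49,34,11,16}
11: hit
38: miss, frames {49,34,11,16,38}
16: hit
49: hit
38: hit
34: hit
11: hit
25: miss, evict 11, frames {49,34,16,38,25}
34: hit
51: miss, evict 25, frames {49,34,16,38,51}
34: hit
51: hit
16: hit
38: hit
16: hit
Page faults: 7.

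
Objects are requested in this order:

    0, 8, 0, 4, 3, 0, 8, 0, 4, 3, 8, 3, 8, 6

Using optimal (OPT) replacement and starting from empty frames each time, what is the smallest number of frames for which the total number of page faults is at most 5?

4

f=1: 14 faults
f=2: 8 faults
f=3: 6 faults
f=4: 5 faults
f=5: 5 faults
Smallest f with faults ≤ 5 is 4.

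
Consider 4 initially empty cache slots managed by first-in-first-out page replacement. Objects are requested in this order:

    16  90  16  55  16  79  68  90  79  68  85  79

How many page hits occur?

6

16 -> fault, frames (16)
90 -> fault, frames (16 90)
16 -> hit
55 -> fault, frames (16 90 55)
16 -> hit
79 -> fault, frames (16 90 55 79)
68 -> fault, evict 16, frames (90 55 79 68)
90 -> hit
79 -> hit
68 -> hit
85 -> fault, evict 90, frames (55 79 68 85)
79 -> hit
Hits: 6.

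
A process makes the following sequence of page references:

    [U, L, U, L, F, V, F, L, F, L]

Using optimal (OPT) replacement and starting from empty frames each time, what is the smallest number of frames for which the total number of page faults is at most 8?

2

f=1: 10 faults
f=2: 5 faults
f=3: 4 faults
f=4: 4 faults
Smallest f with faults ≤ 8 is 2.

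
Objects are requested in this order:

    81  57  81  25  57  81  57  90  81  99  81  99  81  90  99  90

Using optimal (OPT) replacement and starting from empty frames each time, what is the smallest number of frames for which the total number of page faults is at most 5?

3

f=1: 16 faults
f=2: 7 faults
f=3: 5 faults
f=4: 5 faults
f=5: 5 faults
Smallest f with faults ≤ 5 is 3.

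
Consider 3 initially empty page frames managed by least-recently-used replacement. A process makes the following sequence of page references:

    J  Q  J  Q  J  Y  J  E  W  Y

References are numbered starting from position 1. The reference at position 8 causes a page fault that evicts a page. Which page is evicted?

Q

pos 1: J: fault, frames (J)
pos 2: Q: fault, frames (J Q)
pos 3: J: hit
pos 4: Q: hit
pos 5: J: hit
pos 6: Y: fault, frames (Q J Y)
pos 7: J: hit
pos 8: E: fault, evict Q, frames (Y J E)
At position 8, page Q is evicted.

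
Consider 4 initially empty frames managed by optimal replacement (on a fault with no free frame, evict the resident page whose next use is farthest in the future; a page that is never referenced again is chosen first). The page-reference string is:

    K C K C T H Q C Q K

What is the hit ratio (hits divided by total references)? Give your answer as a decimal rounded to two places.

0.50

K -> miss, frames [K]
C -> miss, frames [K, C]
K -> hit
C -> hit
T -> miss, frames [K, C, T]
H -> miss, frames [K, C, T, H]
Q -> miss, evict H, frames [K, C, T, Q]
C -> hit
Q -> hit
K -> hit
Hits: 5 of 10 references → 5/10 = 0.5000.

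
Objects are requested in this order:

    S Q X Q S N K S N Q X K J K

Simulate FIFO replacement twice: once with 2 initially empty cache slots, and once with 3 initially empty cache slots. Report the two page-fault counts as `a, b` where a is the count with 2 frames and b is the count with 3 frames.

12, 10

2 frames: F F F . F F F F F F F F F . → 12 faults.
3 frames: F F F . . F F F . F F F F . → 10 faults.
10 < 12: adding a frame reduced faults, as is typical.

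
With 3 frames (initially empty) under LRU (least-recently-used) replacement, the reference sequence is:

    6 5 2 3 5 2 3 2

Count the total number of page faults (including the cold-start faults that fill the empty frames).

4

6: fault, frames [6]
5: fault, frames [6, 5]
2: fault, frames [6, 5, 2]
3: fault, evict 6, frames [5, 2, 3]
5: hit
2: hit
3: hit
2: hit
Page faults: 4.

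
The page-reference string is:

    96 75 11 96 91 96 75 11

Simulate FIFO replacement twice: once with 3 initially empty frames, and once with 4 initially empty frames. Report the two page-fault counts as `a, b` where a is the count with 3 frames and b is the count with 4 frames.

3 frames: F F F . F F F F → 7 faults.
4 frames: F F F . F . . . → 4 faults.
4 < 7: adding a frame reduced faults, as is typical.

7, 4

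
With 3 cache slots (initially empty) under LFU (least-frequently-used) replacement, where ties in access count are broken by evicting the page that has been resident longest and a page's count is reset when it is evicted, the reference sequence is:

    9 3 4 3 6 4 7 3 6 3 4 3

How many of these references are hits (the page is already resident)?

9: miss, frames (9)
3: miss, frames (9 3)
4: miss, frames (9 3 4)
3: hit
6: miss, evict 9, frames (3 4 6)
4: hit
7: miss, evict 6, frames (3 4 7)
3: hit
6: miss, evict 7, frames (3 4 6)
3: hit
4: hit
3: hit
Hits: 6.

6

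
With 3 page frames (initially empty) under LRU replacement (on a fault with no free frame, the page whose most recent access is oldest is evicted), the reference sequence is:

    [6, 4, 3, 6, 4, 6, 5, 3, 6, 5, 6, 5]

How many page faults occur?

5

6 -> fault, frames (6)
4 -> fault, frames (6 4)
3 -> fault, frames (6 4 3)
6 -> hit
4 -> hit
6 -> hit
5 -> fault, evict 3, frames (4 6 5)
3 -> fault, evict 4, frames (6 5 3)
6 -> hit
5 -> hit
6 -> hit
5 -> hit
Page faults: 5.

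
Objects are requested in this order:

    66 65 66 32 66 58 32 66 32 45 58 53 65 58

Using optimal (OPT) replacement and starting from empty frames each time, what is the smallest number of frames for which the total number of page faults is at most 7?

3

f=1: 14 faults
f=2: 9 faults
f=3: 7 faults
f=4: 6 faults
f=5: 6 faults
f=6: 6 faults
Smallest f with faults ≤ 7 is 3.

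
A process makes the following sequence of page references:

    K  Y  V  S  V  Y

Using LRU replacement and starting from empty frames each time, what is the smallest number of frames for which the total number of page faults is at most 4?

f=1: 6 faults
f=2: 5 faults
f=3: 4 faults
f=4: 4 faults
Smallest f with faults ≤ 4 is 3.

3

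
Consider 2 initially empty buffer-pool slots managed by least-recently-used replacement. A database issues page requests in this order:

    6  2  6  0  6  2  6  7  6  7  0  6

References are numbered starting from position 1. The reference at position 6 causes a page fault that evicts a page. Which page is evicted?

0

pos 1: 6 -> miss, frames [6]
pos 2: 2 -> miss, frames [6, 2]
pos 3: 6 -> hit
pos 4: 0 -> miss, evict 2, frames [6, 0]
pos 5: 6 -> hit
pos 6: 2 -> miss, evict 0, frames [6, 2]
At position 6, page 0 is evicted.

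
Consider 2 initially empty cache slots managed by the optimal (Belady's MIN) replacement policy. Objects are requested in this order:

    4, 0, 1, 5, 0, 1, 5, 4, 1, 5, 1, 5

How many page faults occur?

7

4: fault, frames {4}
0: fault, frames {4,0}
1: fault, evict 4, frames {0,1}
5: fault, evict 1, frames {0,5}
0: hit
1: fault, evict 0, frames {5,1}
5: hit
4: fault, evict 5, frames {1,4}
1: hit
5: fault, evict 4, frames {1,5}
1: hit
5: hit
Page faults: 7.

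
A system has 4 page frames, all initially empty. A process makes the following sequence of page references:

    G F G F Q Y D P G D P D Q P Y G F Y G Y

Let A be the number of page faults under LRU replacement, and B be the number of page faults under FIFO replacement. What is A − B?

1

Under LRU: F F . . F F F F F . . . F . F F F . . . → 11 faults.
Under FIFO: F F . . F F F F F . . . F . F . F . . . → 10 faults.
A − B = 11 − 10 = 1.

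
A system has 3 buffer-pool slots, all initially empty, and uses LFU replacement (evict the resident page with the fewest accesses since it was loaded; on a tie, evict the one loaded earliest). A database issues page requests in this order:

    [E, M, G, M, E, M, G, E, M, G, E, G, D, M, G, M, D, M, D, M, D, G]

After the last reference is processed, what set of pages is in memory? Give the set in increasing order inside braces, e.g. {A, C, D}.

E → fault, frames [E]
M → fault, frames [E, M]
G → fault, frames [E, M, G]
M → hit
E → hit
M → hit
G → hit
E → hit
M → hit
G → hit
E → hit
G → hit
D → fault, evict E, frames [M, G, D]
M → hit
G → hit
M → hit
D → hit
M → hit
D → hit
M → hit
D → hit
G → hit

{D, G, M}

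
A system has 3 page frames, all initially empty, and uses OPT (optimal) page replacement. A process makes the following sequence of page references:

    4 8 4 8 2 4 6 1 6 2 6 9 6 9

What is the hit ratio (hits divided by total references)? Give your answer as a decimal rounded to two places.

4 -> miss, frames {4}
8 -> miss, frames {4,8}
4 -> hit
8 -> hit
2 -> miss, frames {4,8,2}
4 -> hit
6 -> miss, evict 8, frames {4,2,6}
1 -> miss, evict 4, frames {2,6,1}
6 -> hit
2 -> hit
6 -> hit
9 -> miss, evict 1, frames {2,6,9}
6 -> hit
9 -> hit
Hits: 8 of 14 references → 8/14 = 0.5714.

0.57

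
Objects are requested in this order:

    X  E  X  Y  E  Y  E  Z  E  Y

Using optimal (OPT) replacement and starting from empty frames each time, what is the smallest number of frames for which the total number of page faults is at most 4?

3

f=1: 10 faults
f=2: 5 faults
f=3: 4 faults
f=4: 4 faults
Smallest f with faults ≤ 4 is 3.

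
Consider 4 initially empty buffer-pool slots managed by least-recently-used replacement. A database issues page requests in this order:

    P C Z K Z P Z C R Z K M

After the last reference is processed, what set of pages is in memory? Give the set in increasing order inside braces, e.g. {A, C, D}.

{K, M, R, Z}

P → miss, frames (P)
C → miss, frames (P C)
Z → miss, frames (P C Z)
K → miss, frames (P C Z K)
Z → hit
P → hit
Z → hit
C → hit
R → miss, evict K, frames (P Z C R)
Z → hit
K → miss, evict P, frames (C R Z K)
M → miss, evict C, frames (R Z K M)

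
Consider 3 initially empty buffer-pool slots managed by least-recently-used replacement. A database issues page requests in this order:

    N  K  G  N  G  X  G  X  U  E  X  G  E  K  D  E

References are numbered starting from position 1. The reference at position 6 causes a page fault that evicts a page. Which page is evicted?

pos 1: N: miss, frames [N]
pos 2: K: miss, frames [N, K]
pos 3: G: miss, frames [N, K, G]
pos 4: N: hit
pos 5: G: hit
pos 6: X: miss, evict K, frames [N, G, X]
At position 6, page K is evicted.

K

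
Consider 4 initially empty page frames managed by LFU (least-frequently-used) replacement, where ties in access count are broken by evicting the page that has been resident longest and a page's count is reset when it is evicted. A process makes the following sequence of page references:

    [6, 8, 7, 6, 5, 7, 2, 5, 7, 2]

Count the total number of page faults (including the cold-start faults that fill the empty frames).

6 -> miss, frames [6]
8 -> miss, frames [6, 8]
7 -> miss, frames [6, 8, 7]
6 -> hit
5 -> miss, frames [6, 8, 7, 5]
7 -> hit
2 -> miss, evict 8, frames [6, 7, 5, 2]
5 -> hit
7 -> hit
2 -> hit
Page faults: 5.

5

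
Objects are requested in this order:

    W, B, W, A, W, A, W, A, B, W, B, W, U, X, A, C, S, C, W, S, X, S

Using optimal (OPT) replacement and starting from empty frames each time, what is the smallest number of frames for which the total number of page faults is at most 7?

f=1: 22 faults
f=2: 11 faults
f=3: 8 faults
f=4: 7 faults
f=5: 7 faults
f=6: 7 faults
f=7: 7 faults
Smallest f with faults ≤ 7 is 4.

4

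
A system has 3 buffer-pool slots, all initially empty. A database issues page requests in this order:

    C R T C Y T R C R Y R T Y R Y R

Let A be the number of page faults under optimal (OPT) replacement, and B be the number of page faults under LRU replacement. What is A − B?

Under OPT: F F F . F . . F . . . F . . . . → 6 faults.
Under LRU: F F F . F . F F . F . F . . . . → 8 faults.
A − B = 6 − 8 = -2.

-2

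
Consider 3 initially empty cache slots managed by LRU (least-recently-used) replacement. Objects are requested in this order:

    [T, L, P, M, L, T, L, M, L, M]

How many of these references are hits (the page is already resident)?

5

T -> fault, frames (T)
L -> fault, frames (T L)
P -> fault, frames (T L P)
M -> fault, evict T, frames (L P M)
L -> hit
T -> fault, evict P, frames (M L T)
L -> hit
M -> hit
L -> hit
M -> hit
Hits: 5.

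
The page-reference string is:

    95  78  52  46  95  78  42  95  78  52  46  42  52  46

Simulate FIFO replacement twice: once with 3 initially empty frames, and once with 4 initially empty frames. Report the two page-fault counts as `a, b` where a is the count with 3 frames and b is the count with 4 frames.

9, 10

3 frames: F F F F F F F . . F F . . . → 9 faults.
4 frames: F F F F . . F F F F F F . . → 10 faults.
10 > 9: adding a frame increased faults — Belady's anomaly.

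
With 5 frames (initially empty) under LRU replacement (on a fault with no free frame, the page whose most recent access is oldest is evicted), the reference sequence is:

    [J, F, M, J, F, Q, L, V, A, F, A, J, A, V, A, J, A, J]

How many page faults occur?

8

J -> miss, frames [J]
F -> miss, frames [J, F]
M -> miss, frames [J, F, M]
J -> hit
F -> hit
Q -> miss, frames [M, J, F, Q]
L -> miss, frames [M, J, F, Q, L]
V -> miss, evict M, frames [J, F, Q, L, V]
A -> miss, evict J, frames [F, Q, L, V, A]
F -> hit
A -> hit
J -> miss, evict Q, frames [L, V, F, A, J]
A -> hit
V -> hit
A -> hit
J -> hit
A -> hit
J -> hit
Page faults: 8.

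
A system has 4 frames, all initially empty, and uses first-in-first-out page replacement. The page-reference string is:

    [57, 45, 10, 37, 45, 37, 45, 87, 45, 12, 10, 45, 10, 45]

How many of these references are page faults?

8

57 → miss, frames [57]
45 → miss, frames [57, 45]
10 → miss, frames [57, 45, 10]
37 → miss, frames [57, 45, 10, 37]
45 → hit
37 → hit
45 → hit
87 → miss, evict 57, frames [45, 10, 37, 87]
45 → hit
12 → miss, evict 45, frames [10, 37, 87, 12]
10 → hit
45 → miss, evict 10, frames [37, 87, 12, 45]
10 → miss, evict 37, frames [87, 12, 45, 10]
45 → hit
Page faults: 8.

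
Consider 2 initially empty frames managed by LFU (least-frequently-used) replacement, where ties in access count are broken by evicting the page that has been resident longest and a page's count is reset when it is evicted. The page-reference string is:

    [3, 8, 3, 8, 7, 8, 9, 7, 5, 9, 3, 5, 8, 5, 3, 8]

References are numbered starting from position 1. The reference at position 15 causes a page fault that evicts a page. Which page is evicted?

5

pos 1: 3 -> fault, frames (3)
pos 2: 8 -> fault, frames (3 8)
pos 3: 3 -> hit
pos 4: 8 -> hit
pos 5: 7 -> fault, evict 3, frames (8 7)
pos 6: 8 -> hit
pos 7: 9 -> fault, evict 7, frames (8 9)
pos 8: 7 -> fault, evict 9, frames (8 7)
pos 9: 5 -> fault, evict 7, frames (8 5)
pos 10: 9 -> fault, evict 5, frames (8 9)
pos 11: 3 -> fault, evict 9, frames (8 3)
pos 12: 5 -> fault, evict 3, frames (8 5)
pos 13: 8 -> hit
pos 14: 5 -> hit
pos 15: 3 -> fault, evict 5, frames (8 3)
At position 15, page 5 is evicted.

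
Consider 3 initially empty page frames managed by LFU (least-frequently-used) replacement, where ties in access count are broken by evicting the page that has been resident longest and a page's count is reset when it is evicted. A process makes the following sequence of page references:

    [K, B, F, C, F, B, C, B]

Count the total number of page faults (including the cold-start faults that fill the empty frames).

K: fault, frames [K]
B: fault, frames [K, B]
F: fault, frames [K, B, F]
C: fault, evict K, frames [B, F, C]
F: hit
B: hit
C: hit
B: hit
Page faults: 4.

4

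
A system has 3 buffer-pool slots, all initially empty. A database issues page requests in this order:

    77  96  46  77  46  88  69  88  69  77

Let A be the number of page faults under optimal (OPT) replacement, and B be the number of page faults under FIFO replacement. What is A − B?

-1

Under OPT: F F F . . F F . . . → 5 faults.
Under FIFO: F F F . . F F . . F → 6 faults.
A − B = 5 − 6 = -1.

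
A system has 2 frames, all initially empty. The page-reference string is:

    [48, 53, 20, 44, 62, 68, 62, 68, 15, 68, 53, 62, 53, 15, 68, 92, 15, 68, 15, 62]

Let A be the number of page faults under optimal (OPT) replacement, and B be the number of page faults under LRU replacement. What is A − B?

Under OPT: F F F F F F . . F . F F . F F F . F . F → 14 faults.
Under LRU: F F F F F F . . F . F F . F F F F F . F → 15 faults.
A − B = 14 − 15 = -1.

-1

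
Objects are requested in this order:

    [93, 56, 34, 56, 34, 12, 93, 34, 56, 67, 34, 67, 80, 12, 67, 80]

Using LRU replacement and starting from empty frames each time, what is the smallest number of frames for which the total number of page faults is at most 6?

f=1: 16 faults
f=2: 13 faults
f=3: 9 faults
f=4: 7 faults
f=5: 7 faults
f=6: 6 faults
Smallest f with faults ≤ 6 is 6.

6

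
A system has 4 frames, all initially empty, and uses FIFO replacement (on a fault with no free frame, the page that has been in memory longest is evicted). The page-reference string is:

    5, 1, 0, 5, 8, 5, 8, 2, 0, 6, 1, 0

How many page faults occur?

8

5: miss, frames [5]
1: miss, frames [5, 1]
0: miss, frames [5, 1, 0]
5: hit
8: miss, frames [5, 1, 0, 8]
5: hit
8: hit
2: miss, evict 5, frames [1, 0, 8, 2]
0: hit
6: miss, evict 1, frames [0, 8, 2, 6]
1: miss, evict 0, frames [8, 2, 6, 1]
0: miss, evict 8, frames [2, 6, 1, 0]
Page faults: 8.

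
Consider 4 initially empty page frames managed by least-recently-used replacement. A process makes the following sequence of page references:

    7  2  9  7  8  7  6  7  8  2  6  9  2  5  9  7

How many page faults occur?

9

7: miss, frames (7)
2: miss, frames (7 2)
9: miss, frames (7 2 9)
7: hit
8: miss, frames (2 9 7 8)
7: hit
6: miss, evict 2, frames (9 8 7 6)
7: hit
8: hit
2: miss, evict 9, frames (6 7 8 2)
6: hit
9: miss, evict 7, frames (8 2 6 9)
2: hit
5: miss, evict 8, frames (6 9 2 5)
9: hit
7: miss, evict 6, frames (2 5 9 7)
Page faults: 9.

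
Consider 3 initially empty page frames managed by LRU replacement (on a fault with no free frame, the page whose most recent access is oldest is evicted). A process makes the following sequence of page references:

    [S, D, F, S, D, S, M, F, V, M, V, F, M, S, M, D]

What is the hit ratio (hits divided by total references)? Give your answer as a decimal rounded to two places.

0.50

S: fault, frames [S]
D: fault, frames [S, D]
F: fault, frames [S, D, F]
S: hit
D: hit
S: hit
M: fault, evict F, frames [D, S, M]
F: fault, evict D, frames [S, M, F]
V: fault, evict S, frames [M, F, V]
M: hit
V: hit
F: hit
M: hit
S: fault, evict V, frames [F, M, S]
M: hit
D: fault, evict F, frames [S, M, D]
Hits: 8 of 16 references → 8/16 = 0.5000.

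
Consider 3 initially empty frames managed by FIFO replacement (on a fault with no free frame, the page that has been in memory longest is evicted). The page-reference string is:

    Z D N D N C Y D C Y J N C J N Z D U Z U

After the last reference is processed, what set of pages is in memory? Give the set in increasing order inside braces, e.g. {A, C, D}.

{D, U, Z}

Z: miss, frames {Z}
D: miss, frames {Z,D}
N: miss, frames {Z,D,N}
D: hit
N: hit
C: miss, evict Z, frames {D,N,C}
Y: miss, evict D, frames {N,C,Y}
D: miss, evict N, frames {C,Y,D}
C: hit
Y: hit
J: miss, evict C, frames {Y,D,J}
N: miss, evict Y, frames {D,J,N}
C: miss, evict D, frames {J,N,C}
J: hit
N: hit
Z: miss, evict J, frames {N,C,Z}
D: miss, evict N, frames {C,Z,D}
U: miss, evict C, frames {Z,D,U}
Z: hit
U: hit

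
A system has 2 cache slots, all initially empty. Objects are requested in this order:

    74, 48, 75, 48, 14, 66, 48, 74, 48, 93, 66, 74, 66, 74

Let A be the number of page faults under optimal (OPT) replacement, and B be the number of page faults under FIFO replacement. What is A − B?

Under OPT: F F F . F F . F . F F . . . → 8 faults.
Under FIFO: F F F . F F F F . F F F . . → 10 faults.
A − B = 8 − 10 = -2.

-2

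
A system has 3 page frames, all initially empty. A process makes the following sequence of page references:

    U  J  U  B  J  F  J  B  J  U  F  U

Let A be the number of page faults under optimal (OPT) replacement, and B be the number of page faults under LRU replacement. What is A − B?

-1

Under OPT: F F . F . F . . . F . . → 5 faults.
Under LRU: F F . F . F . . . F F . → 6 faults.
A − B = 5 − 6 = -1.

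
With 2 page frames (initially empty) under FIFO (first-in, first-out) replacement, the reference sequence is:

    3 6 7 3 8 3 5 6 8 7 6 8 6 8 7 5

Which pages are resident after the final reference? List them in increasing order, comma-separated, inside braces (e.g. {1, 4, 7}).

3: miss, frames (3)
6: miss, frames (3 6)
7: miss, evict 3, frames (6 7)
3: miss, evict 6, frames (7 3)
8: miss, evict 7, frames (3 8)
3: hit
5: miss, evict 3, frames (8 5)
6: miss, evict 8, frames (5 6)
8: miss, evict 5, frames (6 8)
7: miss, evict 6, frames (8 7)
6: miss, evict 8, frames (7 6)
8: miss, evict 7, frames (6 8)
6: hit
8: hit
7: miss, evict 6, frames (8 7)
5: miss, evict 8, frames (7 5)

{5, 7}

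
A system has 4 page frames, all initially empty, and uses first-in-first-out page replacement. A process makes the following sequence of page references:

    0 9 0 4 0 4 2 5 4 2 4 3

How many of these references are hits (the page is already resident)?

6

0: miss, frames [0]
9: miss, frames [0, 9]
0: hit
4: miss, frames [0, 9, 4]
0: hit
4: hit
2: miss, frames [0, 9, 4, 2]
5: miss, evict 0, frames [9, 4, 2, 5]
4: hit
2: hit
4: hit
3: miss, evict 9, frames [4, 2, 5, 3]
Hits: 6.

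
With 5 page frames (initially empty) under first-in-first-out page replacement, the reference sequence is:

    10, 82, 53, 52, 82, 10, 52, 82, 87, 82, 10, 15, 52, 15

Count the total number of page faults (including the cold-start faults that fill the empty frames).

6

10: fault, frames (10)
82: fault, frames (10 82)
53: fault, frames (10 82 53)
52: fault, frames (10 82 53 52)
82: hit
10: hit
52: hit
82: hit
87: fault, frames (10 82 53 52 87)
82: hit
10: hit
15: fault, evict 10, frames (82 53 52 87 15)
52: hit
15: hit
Page faults: 6.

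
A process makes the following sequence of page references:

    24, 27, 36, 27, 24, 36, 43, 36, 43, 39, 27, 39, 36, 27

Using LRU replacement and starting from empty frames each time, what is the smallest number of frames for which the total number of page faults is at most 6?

4

f=1: 14 faults
f=2: 10 faults
f=3: 7 faults
f=4: 6 faults
f=5: 5 faults
Smallest f with faults ≤ 6 is 4.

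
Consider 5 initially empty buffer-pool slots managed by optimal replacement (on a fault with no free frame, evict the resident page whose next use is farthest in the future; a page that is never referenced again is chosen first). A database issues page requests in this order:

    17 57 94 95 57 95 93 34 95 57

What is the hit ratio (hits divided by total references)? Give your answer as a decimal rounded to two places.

17 → fault, frames {17}
57 → fault, frames {17,57}
94 → fault, frames {17,57,94}
95 → fault, frames {17,57,94,95}
57 → hit
95 → hit
93 → fault, frames {17,57,94,95,93}
34 → fault, evict 93, frames {17,57,94,95,34}
95 → hit
57 → hit
Hits: 4 of 10 references → 4/10 = 0.4000.

0.40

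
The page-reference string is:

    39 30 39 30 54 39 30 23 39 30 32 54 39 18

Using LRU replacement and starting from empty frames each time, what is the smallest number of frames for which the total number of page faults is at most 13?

2

f=1: 14 faults
f=2: 12 faults
f=3: 8 faults
f=4: 7 faults
f=5: 6 faults
f=6: 6 faults
Smallest f with faults ≤ 13 is 2.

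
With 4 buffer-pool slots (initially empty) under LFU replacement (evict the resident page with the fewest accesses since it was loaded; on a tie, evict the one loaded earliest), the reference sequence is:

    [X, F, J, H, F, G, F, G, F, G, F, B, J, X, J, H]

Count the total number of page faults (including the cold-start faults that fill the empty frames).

9

X -> miss, frames [X]
F -> miss, frames [X, F]
J -> miss, frames [X, F, J]
H -> miss, frames [X, F, J, H]
F -> hit
G -> miss, evict X, frames [F, J, H, G]
F -> hit
G -> hit
F -> hit
G -> hit
F -> hit
B -> miss, evict J, frames [F, H, G, B]
J -> miss, evict H, frames [F, G, B, J]
X -> miss, evict B, frames [F, G, J, X]
J -> hit
H -> miss, evict X, frames [F, G, J, H]
Page faults: 9.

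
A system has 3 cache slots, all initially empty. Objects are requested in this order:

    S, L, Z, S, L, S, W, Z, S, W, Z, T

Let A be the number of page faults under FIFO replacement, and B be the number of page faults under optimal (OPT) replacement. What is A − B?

Under FIFO: F F F . . . F . F . . F → 6 faults.
Under OPT: F F F . . . F . . . . F → 5 faults.
A − B = 6 − 5 = 1.

1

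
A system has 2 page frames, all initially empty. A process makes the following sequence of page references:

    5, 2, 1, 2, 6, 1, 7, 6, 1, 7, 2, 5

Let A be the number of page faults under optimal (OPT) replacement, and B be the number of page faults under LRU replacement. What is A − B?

Under OPT: F F F . F . F . F . F F → 8 faults.
Under LRU: F F F . F F F F F F F F → 11 faults.
A − B = 8 − 11 = -3.

-3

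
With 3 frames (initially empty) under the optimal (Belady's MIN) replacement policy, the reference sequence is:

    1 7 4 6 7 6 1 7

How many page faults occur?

4

1 -> fault, frames (1)
7 -> fault, frames (1 7)
4 -> fault, frames (1 7 4)
6 -> fault, evict 4, frames (1 7 6)
7 -> hit
6 -> hit
1 -> hit
7 -> hit
Page faults: 4.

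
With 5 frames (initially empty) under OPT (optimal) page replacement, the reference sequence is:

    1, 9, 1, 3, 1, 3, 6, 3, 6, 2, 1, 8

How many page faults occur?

1: fault, frames [1]
9: fault, frames [1, 9]
1: hit
3: fault, frames [1, 9, 3]
1: hit
3: hit
6: fault, frames [1, 9, 3, 6]
3: hit
6: hit
2: fault, frames [1, 9, 3, 6, 2]
1: hit
8: fault, evict 2, frames [1, 9, 3, 6, 8]
Page faults: 6.

6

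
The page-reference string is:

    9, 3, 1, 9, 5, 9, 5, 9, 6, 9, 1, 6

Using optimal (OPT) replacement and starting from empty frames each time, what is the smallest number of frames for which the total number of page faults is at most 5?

f=1: 12 faults
f=2: 6 faults
f=3: 5 faults
f=4: 5 faults
f=5: 5 faults
Smallest f with faults ≤ 5 is 3.

3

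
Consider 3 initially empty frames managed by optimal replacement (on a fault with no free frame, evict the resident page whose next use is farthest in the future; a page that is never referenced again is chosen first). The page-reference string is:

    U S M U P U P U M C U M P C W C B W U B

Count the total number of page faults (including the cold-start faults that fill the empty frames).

U → miss, frames [U]
S → miss, frames [U, S]
M → miss, frames [U, S, M]
U → hit
P → miss, evict S, frames [U, M, P]
U → hit
P → hit
U → hit
M → hit
C → miss, evict P, frames [U, M, C]
U → hit
M → hit
P → miss, evict M, frames [U, C, P]
C → hit
W → miss, evict P, frames [U, C, W]
C → hit
B → miss, evict C, frames [U, W, B]
W → hit
U → hit
B → hit
Page faults: 8.

8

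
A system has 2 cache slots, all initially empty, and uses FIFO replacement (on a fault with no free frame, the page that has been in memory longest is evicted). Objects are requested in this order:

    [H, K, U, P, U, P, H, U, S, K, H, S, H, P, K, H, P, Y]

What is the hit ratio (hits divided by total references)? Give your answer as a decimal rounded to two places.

0.17

H: miss, frames {H}
K: miss, frames {H,K}
U: miss, evict H, frames {K,U}
P: miss, evict K, frames {U,P}
U: hit
P: hit
H: miss, evict U, frames {P,H}
U: miss, evict P, frames {H,U}
S: miss, evict H, frames {U,S}
K: miss, evict U, frames {S,K}
H: miss, evict S, frames {K,H}
S: miss, evict K, frames {H,S}
H: hit
P: miss, evict H, frames {S,P}
K: miss, evict S, frames {P,K}
H: miss, evict P, frames {K,H}
P: miss, evict K, frames {H,P}
Y: miss, evict H, frames {P,Y}
Hits: 3 of 18 references → 3/18 = 0.1667.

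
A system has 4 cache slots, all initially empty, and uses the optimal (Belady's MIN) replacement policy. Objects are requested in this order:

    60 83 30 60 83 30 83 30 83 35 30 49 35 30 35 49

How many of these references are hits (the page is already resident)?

60: fault, frames (60)
83: fault, frames (60 83)
30: fault, frames (60 83 30)
60: hit
83: hit
30: hit
83: hit
30: hit
83: hit
35: fault, frames (60 83 30 35)
30: hit
49: fault, evict 83, frames (60 30 35 49)
35: hit
30: hit
35: hit
49: hit
Hits: 11.

11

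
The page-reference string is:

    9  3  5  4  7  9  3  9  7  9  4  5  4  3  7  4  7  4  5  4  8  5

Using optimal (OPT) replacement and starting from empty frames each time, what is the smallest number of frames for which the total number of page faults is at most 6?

f=1: 22 faults
f=2: 13 faults
f=3: 9 faults
f=4: 7 faults
f=5: 6 faults
f=6: 6 faults
Smallest f with faults ≤ 6 is 5.

5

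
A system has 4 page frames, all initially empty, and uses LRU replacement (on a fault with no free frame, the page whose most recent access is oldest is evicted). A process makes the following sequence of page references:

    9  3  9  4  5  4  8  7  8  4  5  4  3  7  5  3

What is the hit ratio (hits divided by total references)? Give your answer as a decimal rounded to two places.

0.50

9 → miss, frames [9]
3 → miss, frames [9, 3]
9 → hit
4 → miss, frames [3, 9, 4]
5 → miss, frames [3, 9, 4, 5]
4 → hit
8 → miss, evict 3, frames [9, 5, 4, 8]
7 → miss, evict 9, frames [5, 4, 8, 7]
8 → hit
4 → hit
5 → hit
4 → hit
3 → miss, evict 7, frames [8, 5, 4, 3]
7 → miss, evict 8, frames [5, 4, 3, 7]
5 → hit
3 → hit
Hits: 8 of 16 references → 8/16 = 0.5000.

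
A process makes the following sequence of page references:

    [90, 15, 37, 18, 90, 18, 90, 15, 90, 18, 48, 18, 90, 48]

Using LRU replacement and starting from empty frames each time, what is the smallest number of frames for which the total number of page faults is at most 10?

2

f=1: 14 faults
f=2: 10 faults
f=3: 7 faults
f=4: 5 faults
f=5: 5 faults
Smallest f with faults ≤ 10 is 2.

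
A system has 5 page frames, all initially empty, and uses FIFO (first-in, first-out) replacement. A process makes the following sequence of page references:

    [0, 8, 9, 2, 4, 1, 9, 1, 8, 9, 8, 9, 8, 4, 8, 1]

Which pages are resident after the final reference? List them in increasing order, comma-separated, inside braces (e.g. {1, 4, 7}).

{1, 2, 4, 8, 9}

0 -> fault, frames (0)
8 -> fault, frames (0 8)
9 -> fault, frames (0 8 9)
2 -> fault, frames (0 8 9 2)
4 -> fault, frames (0 8 9 2 4)
1 -> fault, evict 0, frames (8 9 2 4 1)
9 -> hit
1 -> hit
8 -> hit
9 -> hit
8 -> hit
9 -> hit
8 -> hit
4 -> hit
8 -> hit
1 -> hit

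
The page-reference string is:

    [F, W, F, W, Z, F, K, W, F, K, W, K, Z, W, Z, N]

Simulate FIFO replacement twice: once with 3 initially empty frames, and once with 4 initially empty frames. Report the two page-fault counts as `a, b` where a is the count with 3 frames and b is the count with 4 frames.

8, 5

3 frames: F F . . F . F . F . F . F . . F → 8 faults.
4 frames: F F . . F . F . . . . . . . . F → 5 faults.
5 < 8: adding a frame reduced faults, as is typical.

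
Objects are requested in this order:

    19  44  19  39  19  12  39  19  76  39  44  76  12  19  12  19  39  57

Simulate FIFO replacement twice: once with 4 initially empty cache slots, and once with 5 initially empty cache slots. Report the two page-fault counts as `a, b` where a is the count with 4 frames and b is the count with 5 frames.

7, 6

4 frames: F F . F . F . . F . . . . F . . . F → 7 faults.
5 frames: F F . F . F . . F . . . . . . . . F → 6 faults.
6 < 7: adding a frame reduced faults, as is typical.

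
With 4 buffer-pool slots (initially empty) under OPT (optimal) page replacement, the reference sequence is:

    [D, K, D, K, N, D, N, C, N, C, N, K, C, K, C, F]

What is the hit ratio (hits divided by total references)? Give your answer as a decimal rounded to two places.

D -> miss, frames (D)
K -> miss, frames (D K)
D -> hit
K -> hit
N -> miss, frames (D K N)
D -> hit
N -> hit
C -> miss, frames (D K N C)
N -> hit
C -> hit
N -> hit
K -> hit
C -> hit
K -> hit
C -> hit
F -> miss, evict C, frames (D K N F)
Hits: 11 of 16 references → 11/16 = 0.6875.

0.69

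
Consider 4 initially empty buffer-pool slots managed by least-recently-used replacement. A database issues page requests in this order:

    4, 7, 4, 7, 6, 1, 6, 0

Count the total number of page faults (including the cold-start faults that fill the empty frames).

4 → miss, frames (4)
7 → miss, frames (4 7)
4 → hit
7 → hit
6 → miss, frames (4 7 6)
1 → miss, frames (4 7 6 1)
6 → hit
0 → miss, evict 4, frames (7 1 6 0)
Page faults: 5.

5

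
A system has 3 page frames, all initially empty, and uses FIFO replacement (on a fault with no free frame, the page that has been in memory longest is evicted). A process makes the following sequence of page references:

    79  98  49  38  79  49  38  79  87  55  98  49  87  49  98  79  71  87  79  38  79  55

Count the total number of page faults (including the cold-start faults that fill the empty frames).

14

79 -> fault, frames [79]
98 -> fault, frames [79, 98]
49 -> fault, frames [79, 98, 49]
38 -> fault, evict 79, frames [98, 49, 38]
79 -> fault, evict 98, frames [49, 38, 79]
49 -> hit
38 -> hit
79 -> hit
87 -> fault, evict 49, frames [38, 79, 87]
55 -> fault, evict 38, frames [79, 87, 55]
98 -> fault, evict 79, frames [87, 55, 98]
49 -> fault, evict 87, frames [55, 98, 49]
87 -> fault, evict 55, frames [98, 49, 87]
49 -> hit
98 -> hit
79 -> fault, evict 98, frames [49, 87, 79]
71 -> fault, evict 49, frames [87, 79, 71]
87 -> hit
79 -> hit
38 -> fault, evict 87, frames [79, 71, 38]
79 -> hit
55 -> fault, evict 79, frames [71, 38, 55]
Page faults: 14.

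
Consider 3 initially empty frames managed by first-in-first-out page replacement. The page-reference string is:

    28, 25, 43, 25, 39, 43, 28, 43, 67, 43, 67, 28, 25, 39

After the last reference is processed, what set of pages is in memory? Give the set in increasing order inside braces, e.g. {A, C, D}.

{25, 39, 43}

28 -> fault, frames (28)
25 -> fault, frames (28 25)
43 -> fault, frames (28 25 43)
25 -> hit
39 -> fault, evict 28, frames (25 43 39)
43 -> hit
28 -> fault, evict 25, frames (43 39 28)
43 -> hit
67 -> fault, evict 43, frames (39 28 67)
43 -> fault, evict 39, frames (28 67 43)
67 -> hit
28 -> hit
25 -> fault, evict 28, frames (67 43 25)
39 -> fault, evict 67, frames (43 25 39)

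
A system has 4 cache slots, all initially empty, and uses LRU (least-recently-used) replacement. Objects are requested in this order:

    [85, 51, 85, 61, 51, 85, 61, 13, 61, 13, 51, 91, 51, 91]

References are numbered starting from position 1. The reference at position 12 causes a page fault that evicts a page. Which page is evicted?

85

pos 1: 85 -> miss, frames {85}
pos 2: 51 -> miss, frames {85,51}
pos 3: 85 -> hit
pos 4: 61 -> miss, frames {51,85,61}
pos 5: 51 -> hit
pos 6: 85 -> hit
pos 7: 61 -> hit
pos 8: 13 -> miss, frames {51,85,61,13}
pos 9: 61 -> hit
pos 10: 13 -> hit
pos 11: 51 -> hit
pos 12: 91 -> miss, evict 85, frames {61,13,51,91}
At position 12, page 85 is evicted.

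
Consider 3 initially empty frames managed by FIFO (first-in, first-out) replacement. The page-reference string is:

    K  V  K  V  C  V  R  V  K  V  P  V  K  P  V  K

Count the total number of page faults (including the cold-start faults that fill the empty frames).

7

K -> miss, frames [K]
V -> miss, frames [K, V]
K -> hit
V -> hit
C -> miss, frames [K, V, C]
V -> hit
R -> miss, evict K, frames [V, C, R]
V -> hit
K -> miss, evict V, frames [C, R, K]
V -> miss, evict C, frames [R, K, V]
P -> miss, evict R, frames [K, V, P]
V -> hit
K -> hit
P -> hit
V -> hit
K -> hit
Page faults: 7.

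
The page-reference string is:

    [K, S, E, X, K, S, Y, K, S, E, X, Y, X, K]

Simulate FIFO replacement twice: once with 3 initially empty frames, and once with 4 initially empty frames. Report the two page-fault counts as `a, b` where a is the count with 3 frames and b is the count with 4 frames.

3 frames: F F F F F F F . . F F . . F → 10 faults.
4 frames: F F F F . . F F F F F F . F → 11 faults.
11 > 10: adding a frame increased faults — Belady's anomaly.

10, 11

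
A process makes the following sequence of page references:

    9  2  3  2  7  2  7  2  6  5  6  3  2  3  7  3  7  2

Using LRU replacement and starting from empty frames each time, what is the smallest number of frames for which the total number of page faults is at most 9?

3

f=1: 18 faults
f=2: 10 faults
f=3: 9 faults
f=4: 8 faults
f=5: 6 faults
f=6: 6 faults
Smallest f with faults ≤ 9 is 3.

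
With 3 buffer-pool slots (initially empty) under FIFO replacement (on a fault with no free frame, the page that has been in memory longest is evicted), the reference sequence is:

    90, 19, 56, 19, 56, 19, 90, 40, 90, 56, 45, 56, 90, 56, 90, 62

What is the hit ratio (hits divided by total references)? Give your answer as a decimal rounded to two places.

90: miss, frames (90)
19: miss, frames (90 19)
56: miss, frames (90 19 56)
19: hit
56: hit
19: hit
90: hit
40: miss, evict 90, frames (19 56 40)
90: miss, evict 19, frames (56 40 90)
56: hit
45: miss, evict 56, frames (40 90 45)
56: miss, evict 40, frames (90 45 56)
90: hit
56: hit
90: hit
62: miss, evict 90, frames (45 56 62)
Hits: 8 of 16 references → 8/16 = 0.5000.

0.50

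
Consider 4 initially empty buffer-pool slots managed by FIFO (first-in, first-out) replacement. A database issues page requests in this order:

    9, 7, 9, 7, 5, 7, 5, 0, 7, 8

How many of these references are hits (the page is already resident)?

9 -> fault, frames (9)
7 -> fault, frames (9 7)
9 -> hit
7 -> hit
5 -> fault, frames (9 7 5)
7 -> hit
5 -> hit
0 -> fault, frames (9 7 5 0)
7 -> hit
8 -> fault, evict 9, frames (7 5 0 8)
Hits: 5.

5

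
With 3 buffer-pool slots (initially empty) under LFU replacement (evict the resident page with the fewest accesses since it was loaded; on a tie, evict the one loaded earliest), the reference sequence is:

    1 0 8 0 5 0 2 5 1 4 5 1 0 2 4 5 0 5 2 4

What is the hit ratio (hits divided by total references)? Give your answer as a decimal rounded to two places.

0.40

1 → fault, frames {1}
0 → fault, frames {1,0}
8 → fault, frames {1,0,8}
0 → hit
5 → fault, evict 1, frames {0,8,5}
0 → hit
2 → fault, evict 8, frames {0,5,2}
5 → hit
1 → fault, evict 2, frames {0,5,1}
4 → fault, evict 1, frames {0,5,4}
5 → hit
1 → fault, evict 4, frames {0,5,1}
0 → hit
2 → fault, evict 1, frames {0,5,2}
4 → fault, evict 2, frames {0,5,4}
5 → hit
0 → hit
5 → hit
2 → fault, evict 4, frames {0,5,2}
4 → fault, evict 2, frames {0,5,4}
Hits: 8 of 20 references → 8/20 = 0.4000.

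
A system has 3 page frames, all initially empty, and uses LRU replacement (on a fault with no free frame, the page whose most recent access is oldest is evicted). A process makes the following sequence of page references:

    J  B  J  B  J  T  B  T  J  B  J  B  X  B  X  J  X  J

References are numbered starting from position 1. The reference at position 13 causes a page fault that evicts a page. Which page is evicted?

T

pos 1: J -> fault, frames (J)
pos 2: B -> fault, frames (J B)
pos 3: J -> hit
pos 4: B -> hit
pos 5: J -> hit
pos 6: T -> fault, frames (B J T)
pos 7: B -> hit
pos 8: T -> hit
pos 9: J -> hit
pos 10: B -> hit
pos 11: J -> hit
pos 12: B -> hit
pos 13: X -> fault, evict T, frames (J B X)
At position 13, page T is evicted.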